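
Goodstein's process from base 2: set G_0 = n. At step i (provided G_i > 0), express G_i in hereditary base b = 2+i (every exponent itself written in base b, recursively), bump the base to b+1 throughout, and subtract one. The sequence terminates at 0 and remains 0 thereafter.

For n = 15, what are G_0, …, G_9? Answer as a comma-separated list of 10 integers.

G_0 = 15. HB_2(15) = 2^(2 + 1) + 2^2 + 2 + 1. Bump = 112. G_1 = 111.
G_1 = 111. HB_3(111) = 3^(3 + 1) + 3^3 + 3. Bump = 1284. G_2 = 1283.
G_2 = 1283. HB_4(1283) = 4^(4 + 1) + 4^4 + 3. Bump = 18753. G_3 = 18752.
G_3 = 18752. HB_5(18752) = 5^(5 + 1) + 5^5 + 2. Bump = 326594. G_4 = 326593.
G_4 = 326593. HB_6(326593) = 6^(6 + 1) + 6^6 + 1. Bump = 6588345. G_5 = 6588344.
G_5 = 6588344. HB_7(6588344) = 7^(7 + 1) + 7^7. Bump = 150994944. G_6 = 150994943.
G_6 = 150994943. HB_8(150994943) = 8^(8 + 1) + 7·8^7 + 7·8^6 + 7·8^5 + 7·8^4 + 7·8^3 + 7·8^2 + 7·8 + 7. Bump = 3524450281. G_7 = 3524450280.
G_7 = 3524450280. HB_9(3524450280) = 9^(9 + 1) + 7·9^7 + 7·9^6 + 7·9^5 + 7·9^4 + 7·9^3 + 7·9^2 + 7·9 + 6. Bump = 100077777776. G_8 = 100077777775.
G_8 = 100077777775. HB_10(100077777775) = 10^(10 + 1) + 7·10^7 + 7·10^6 + 7·10^5 + 7·10^4 + 7·10^3 + 7·10^2 + 7·10 + 5. Bump = 3138578427935. G_9 = 3138578427934.

15, 111, 1283, 18752, 326593, 6588344, 150994943, 3524450280, 100077777775, 3138578427934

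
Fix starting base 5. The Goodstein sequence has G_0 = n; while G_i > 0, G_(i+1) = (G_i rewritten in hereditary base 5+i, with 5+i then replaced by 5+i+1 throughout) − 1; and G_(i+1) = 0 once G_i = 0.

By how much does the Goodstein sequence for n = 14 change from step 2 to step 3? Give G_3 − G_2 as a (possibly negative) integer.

(0) 14|_5 = 2·5 + 4 ↦ 2·6 + 4|_6 = 16 ⇒ 15
(1) 15|_6 = 2·6 + 3 ↦ 2·7 + 3|_7 = 17 ⇒ 16
(2) 16|_7 = 2·7 + 2 ↦ 2·8 + 2|_8 = 18 ⇒ 17

1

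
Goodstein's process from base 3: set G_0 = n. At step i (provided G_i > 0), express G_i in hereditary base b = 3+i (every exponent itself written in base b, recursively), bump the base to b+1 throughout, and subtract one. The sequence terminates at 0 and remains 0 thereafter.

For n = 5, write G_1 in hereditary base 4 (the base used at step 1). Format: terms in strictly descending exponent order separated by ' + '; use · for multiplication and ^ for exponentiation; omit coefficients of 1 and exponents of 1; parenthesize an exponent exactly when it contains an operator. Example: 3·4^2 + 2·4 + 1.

base 3: 5 = 3 + 2; at 4: 4 + 2 = 6; next = 5
base 4: 5 = 4 + 1; at 5: 5 + 1 = 6; next = 5

4 + 1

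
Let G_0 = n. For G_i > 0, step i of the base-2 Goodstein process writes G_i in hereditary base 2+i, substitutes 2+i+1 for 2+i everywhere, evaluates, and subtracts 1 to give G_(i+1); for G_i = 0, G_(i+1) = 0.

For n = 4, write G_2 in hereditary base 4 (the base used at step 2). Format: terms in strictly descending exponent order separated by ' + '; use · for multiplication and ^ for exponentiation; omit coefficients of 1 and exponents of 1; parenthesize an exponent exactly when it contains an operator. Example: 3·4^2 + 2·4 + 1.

2·4^2 + 2·4 + 1

G_0=4  [base 2] 2^2  →[2↦3]→  3^3 = 27  −1 ⇒ G_1=26
G_1=26  [base 3] 2·3^2 + 2·3 + 2  →[3↦4]→  2·4^2 + 2·4 + 2 = 42  −1 ⇒ G_2=41
G_2=41  [base 4] 2·4^2 + 2·4 + 1  →[4↦5]→  2·5^2 + 2·5 + 1 = 61  −1 ⇒ G_3=60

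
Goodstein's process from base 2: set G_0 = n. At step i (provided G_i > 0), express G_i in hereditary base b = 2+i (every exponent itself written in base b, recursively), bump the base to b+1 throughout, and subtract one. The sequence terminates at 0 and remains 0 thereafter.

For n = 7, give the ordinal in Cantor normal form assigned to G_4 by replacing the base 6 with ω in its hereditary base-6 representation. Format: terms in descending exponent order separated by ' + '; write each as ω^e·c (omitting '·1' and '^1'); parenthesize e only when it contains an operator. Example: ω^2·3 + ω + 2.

G_0=7  [base 2] 2^2 + 2 + 1  →[2↦3]→  3^3 + 3 + 1 = 31  −1 ⇒ G_1=30
G_1=30  [base 3] 3^3 + 3  →[3↦4]→  4^4 + 4 = 260  −1 ⇒ G_2=259
G_2=259  [base 4] 4^4 + 3  →[4↦5]→  5^5 + 3 = 3128  −1 ⇒ G_3=3127
G_3=3127  [base 5] 5^5 + 2  →[5↦6]→  6^6 + 2 = 46658  −1 ⇒ G_4=46657
G_4=46657  [base 6] 6^6 + 1  →[6↦7]→  7^7 + 1 = 823544  −1 ⇒ G_5=823543

ω^ω + 1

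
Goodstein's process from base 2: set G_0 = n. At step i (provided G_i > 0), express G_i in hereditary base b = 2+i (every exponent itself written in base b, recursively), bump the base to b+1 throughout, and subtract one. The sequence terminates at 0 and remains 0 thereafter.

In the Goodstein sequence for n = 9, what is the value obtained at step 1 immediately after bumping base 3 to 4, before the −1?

1024

G_0 = 9. HB_2(9) = 2^(2 + 1) + 1. Bump = 82. G_1 = 81.
G_1 = 81. HB_3(81) = 3^(3 + 1). Bump = 1024. G_2 = 1023.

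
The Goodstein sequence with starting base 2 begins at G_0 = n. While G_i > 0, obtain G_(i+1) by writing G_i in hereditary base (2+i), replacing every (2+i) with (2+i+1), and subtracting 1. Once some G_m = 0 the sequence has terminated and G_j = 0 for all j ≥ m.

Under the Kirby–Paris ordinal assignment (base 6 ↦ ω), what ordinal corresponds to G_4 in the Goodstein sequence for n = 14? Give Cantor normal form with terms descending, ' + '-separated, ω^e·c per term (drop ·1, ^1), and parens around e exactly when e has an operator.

i=0: 14 = 2^(2 + 1) + 2^2 + 2 (b=2); 2→3: 3^(3 + 1) + 3^3 + 3 = 111; 111−1 = 110
i=1: 110 = 3^(3 + 1) + 3^3 + 2 (b=3); 3→4: 4^(4 + 1) + 4^4 + 2 = 1282; 1282−1 = 1281
i=2: 1281 = 4^(4 + 1) + 4^4 + 1 (b=4); 4→5: 5^(5 + 1) + 5^5 + 1 = 18751; 18751−1 = 18750
i=3: 18750 = 5^(5 + 1) + 5^5 (b=5); 5→6: 6^(6 + 1) + 6^6 = 326592; 326592−1 = 326591
i=4: 326591 = 6^(6 + 1) + 5·6^5 + 5·6^4 + 5·6^3 + 5·6^2 + 5·6 + 5 (b=6); 6→7: 7^(7 + 1) + 5·7^5 + 5·7^4 + 5·7^3 + 5·7^2 + 5·7 + 5 = 5862841; 5862841−1 = 5862840

ω^(ω + 1) + ω^5·5 + ω^4·5 + ω^3·5 + ω^2·5 + ω·5 + 5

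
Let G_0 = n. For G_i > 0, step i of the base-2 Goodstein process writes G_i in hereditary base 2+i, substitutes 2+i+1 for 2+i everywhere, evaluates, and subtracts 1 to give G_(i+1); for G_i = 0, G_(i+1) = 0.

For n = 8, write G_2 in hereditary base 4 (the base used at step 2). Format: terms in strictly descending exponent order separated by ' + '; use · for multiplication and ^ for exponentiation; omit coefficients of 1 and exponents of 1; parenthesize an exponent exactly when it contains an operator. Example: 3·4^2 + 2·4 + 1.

i=0: 8 = 2^(2 + 1) (b=2); 2→3: 3^(3 + 1) = 81; 81−1 = 80
i=1: 80 = 2·3^3 + 2·3^2 + 2·3 + 2 (b=3); 3→4: 2·4^4 + 2·4^2 + 2·4 + 2 = 554; 554−1 = 553
i=2: 553 = 2·4^4 + 2·4^2 + 2·4 + 1 (b=4); 4→5: 2·5^5 + 2·5^2 + 2·5 + 1 = 6311; 6311−1 = 6310

2·4^4 + 2·4^2 + 2·4 + 1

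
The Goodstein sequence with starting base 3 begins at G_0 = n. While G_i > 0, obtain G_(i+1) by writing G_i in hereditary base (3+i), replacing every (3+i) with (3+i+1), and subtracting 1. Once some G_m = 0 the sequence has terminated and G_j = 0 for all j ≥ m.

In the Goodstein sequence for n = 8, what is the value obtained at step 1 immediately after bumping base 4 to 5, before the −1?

11

[0] 8 ≡ 2·3 + 2 (base 3). Lift 4: 10. −1: 9.
[1] 9 ≡ 2·4 + 1 (base 4). Lift 5: 11. −1: 10.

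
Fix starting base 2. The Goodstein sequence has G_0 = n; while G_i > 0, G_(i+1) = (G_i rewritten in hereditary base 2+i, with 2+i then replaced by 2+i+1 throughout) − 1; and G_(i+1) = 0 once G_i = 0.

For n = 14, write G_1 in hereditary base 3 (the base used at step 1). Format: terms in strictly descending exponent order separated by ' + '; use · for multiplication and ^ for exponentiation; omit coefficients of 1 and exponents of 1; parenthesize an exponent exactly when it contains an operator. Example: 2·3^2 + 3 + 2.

3^(3 + 1) + 3^3 + 2

i=0: 14 = 2^(2 + 1) + 2^2 + 2 (b=2); 2→3: 3^(3 + 1) + 3^3 + 3 = 111; 111−1 = 110
i=1: 110 = 3^(3 + 1) + 3^3 + 2 (b=3); 3→4: 4^(4 + 1) + 4^4 + 2 = 1282; 1282−1 = 1281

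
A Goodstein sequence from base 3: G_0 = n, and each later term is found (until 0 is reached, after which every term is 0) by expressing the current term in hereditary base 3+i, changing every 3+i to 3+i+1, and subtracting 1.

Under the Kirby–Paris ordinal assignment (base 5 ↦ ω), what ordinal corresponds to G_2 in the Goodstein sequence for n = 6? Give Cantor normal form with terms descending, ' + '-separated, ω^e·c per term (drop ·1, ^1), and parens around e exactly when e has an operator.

ω + 2

[0] 6 ≡ 2·3 (base 3). Lift 4: 8. −1: 7.
[1] 7 ≡ 4 + 3 (base 4). Lift 5: 8. −1: 7.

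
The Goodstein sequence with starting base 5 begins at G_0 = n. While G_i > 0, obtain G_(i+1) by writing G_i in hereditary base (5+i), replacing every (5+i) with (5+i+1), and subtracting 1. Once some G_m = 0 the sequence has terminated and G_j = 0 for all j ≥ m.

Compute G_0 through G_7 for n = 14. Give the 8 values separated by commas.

14, 15, 16, 17, 18, 19, 19, 19

14 —HB5→ 2·5 + 4 —bump→ 2·6 + 4 = 16 —(−1)→ 15
15 —HB6→ 2·6 + 3 —bump→ 2·7 + 3 = 17 —(−1)→ 16
16 —HB7→ 2·7 + 2 —bump→ 2·8 + 2 = 18 —(−1)→ 17
17 —HB8→ 2·8 + 1 —bump→ 2·9 + 1 = 19 —(−1)→ 18
18 —HB9→ 2·9 —bump→ 2·10 = 20 —(−1)→ 19
19 —HB10→ 10 + 9 —bump→ 11 + 9 = 20 —(−1)→ 19
19 —HB11→ 11 + 8 —bump→ 12 + 8 = 20 —(−1)→ 19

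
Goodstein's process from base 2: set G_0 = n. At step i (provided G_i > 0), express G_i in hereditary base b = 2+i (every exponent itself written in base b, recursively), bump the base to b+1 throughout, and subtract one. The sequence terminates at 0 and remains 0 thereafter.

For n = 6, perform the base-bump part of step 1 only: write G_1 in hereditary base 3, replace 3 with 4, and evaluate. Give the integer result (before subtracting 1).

258

[0] 6 ≡ 2^2 + 2 (base 2). Lift 3: 30. −1: 29.
[1] 29 ≡ 3^3 + 2 (base 3). Lift 4: 258. −1: 257.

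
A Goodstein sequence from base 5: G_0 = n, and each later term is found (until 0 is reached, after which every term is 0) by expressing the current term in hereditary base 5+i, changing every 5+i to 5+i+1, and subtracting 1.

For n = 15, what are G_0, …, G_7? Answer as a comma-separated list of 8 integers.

15, 17, 18, 19, 20, 21, 22, 23

(0) 15|_5 = 3·5 ↦ 3·6|_6 = 18 ⇒ 17
(1) 17|_6 = 2·6 + 5 ↦ 2·7 + 5|_7 = 19 ⇒ 18
(2) 18|_7 = 2·7 + 4 ↦ 2·8 + 4|_8 = 20 ⇒ 19
(3) 19|_8 = 2·8 + 3 ↦ 2·9 + 3|_9 = 21 ⇒ 20
(4) 20|_9 = 2·9 + 2 ↦ 2·10 + 2|_10 = 22 ⇒ 21
(5) 21|_10 = 2·10 + 1 ↦ 2·11 + 1|_11 = 23 ⇒ 22
(6) 22|_11 = 2·11 ↦ 2·12|_12 = 24 ⇒ 23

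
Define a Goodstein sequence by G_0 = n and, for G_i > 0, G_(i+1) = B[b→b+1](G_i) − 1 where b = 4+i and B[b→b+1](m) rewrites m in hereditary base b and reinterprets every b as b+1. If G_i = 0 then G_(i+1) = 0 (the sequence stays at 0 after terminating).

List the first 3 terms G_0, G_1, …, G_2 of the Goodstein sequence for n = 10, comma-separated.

10, 11, 12

step 0: 10 = 2·4 + 2; sub 5 for 4: 2·5 + 2; = 12; G_1 = 12−1 = 11
step 1: 11 = 2·5 + 1; sub 6 for 5: 2·6 + 1; = 13; G_2 = 13−1 = 12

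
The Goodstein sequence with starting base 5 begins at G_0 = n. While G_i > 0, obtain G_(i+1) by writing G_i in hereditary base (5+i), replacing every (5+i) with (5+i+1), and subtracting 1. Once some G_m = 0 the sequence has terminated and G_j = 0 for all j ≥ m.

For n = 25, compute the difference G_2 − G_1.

G_0 = 25. HB_5(25) = 5^2. Bump = 36. G_1 = 35.
G_1 = 35. HB_6(35) = 5·6 + 5. Bump = 40. G_2 = 39.

4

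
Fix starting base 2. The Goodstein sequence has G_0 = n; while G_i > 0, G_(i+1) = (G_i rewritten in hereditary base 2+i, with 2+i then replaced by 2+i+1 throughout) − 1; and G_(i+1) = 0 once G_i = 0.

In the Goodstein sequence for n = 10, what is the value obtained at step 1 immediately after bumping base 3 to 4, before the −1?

base 2: 10 = 2^(2 + 1) + 2; at 3: 3^(3 + 1) + 3 = 84; next = 83
base 3: 83 = 3^(3 + 1) + 2; at 4: 4^(4 + 1) + 2 = 1026; next = 1025

1026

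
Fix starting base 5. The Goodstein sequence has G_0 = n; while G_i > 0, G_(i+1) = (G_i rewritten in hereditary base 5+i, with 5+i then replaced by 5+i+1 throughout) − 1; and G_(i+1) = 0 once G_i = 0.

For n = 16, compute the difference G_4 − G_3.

1

step 0: 16 = 3·5 + 1; sub 6 for 5: 3·6 + 1; = 19; G_1 = 19−1 = 18
step 1: 18 = 3·6; sub 7 for 6: 3·7; = 21; G_2 = 21−1 = 20
step 2: 20 = 2·7 + 6; sub 8 for 7: 2·8 + 6; = 22; G_3 = 22−1 = 21
step 3: 21 = 2·8 + 5; sub 9 for 8: 2·9 + 5; = 23; G_4 = 23−1 = 22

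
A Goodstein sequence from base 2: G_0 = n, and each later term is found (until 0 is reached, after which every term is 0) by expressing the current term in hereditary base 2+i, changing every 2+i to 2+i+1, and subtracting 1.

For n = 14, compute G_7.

[0] 14 ≡ 2^(2 + 1) + 2^2 + 2 (base 2). Lift 3: 111. −1: 110.
[1] 110 ≡ 3^(3 + 1) + 3^3 + 2 (base 3). Lift 4: 1282. −1: 1281.
[2] 1281 ≡ 4^(4 + 1) + 4^4 + 1 (base 4). Lift 5: 18751. −1: 18750.
[3] 18750 ≡ 5^(5 + 1) + 5^5 (base 5). Lift 6: 326592. −1: 326591.
[4] 326591 ≡ 6^(6 + 1) + 5·6^5 + 5·6^4 + 5·6^3 + 5·6^2 + 5·6 + 5 (base 6). Lift 7: 5862841. −1: 5862840.
[5] 5862840 ≡ 7^(7 + 1) + 5·7^5 + 5·7^4 + 5·7^3 + 5·7^2 + 5·7 + 4 (base 7). Lift 8: 134404972. −1: 134404971.
[6] 134404971 ≡ 8^(8 + 1) + 5·8^5 + 5·8^4 + 5·8^3 + 5·8^2 + 5·8 + 3 (base 8). Lift 9: 3487116549. −1: 3487116548.
[7] 3487116548 ≡ 9^(9 + 1) + 5·9^5 + 5·9^4 + 5·9^3 + 5·9^2 + 5·9 + 2 (base 9). Lift 10: 100000555552. −1: 100000555551.

3487116548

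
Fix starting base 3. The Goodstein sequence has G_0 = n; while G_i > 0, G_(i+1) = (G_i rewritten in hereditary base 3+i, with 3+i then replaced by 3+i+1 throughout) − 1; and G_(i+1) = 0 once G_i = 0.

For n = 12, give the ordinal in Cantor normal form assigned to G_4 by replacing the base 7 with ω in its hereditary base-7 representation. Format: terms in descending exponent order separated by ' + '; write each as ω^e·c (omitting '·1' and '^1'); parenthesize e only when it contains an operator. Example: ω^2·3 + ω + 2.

ω^2

i=0: 12 = 3^2 + 3 (b=3); 3→4: 4^2 + 4 = 20; 20−1 = 19
i=1: 19 = 4^2 + 3 (b=4); 4→5: 5^2 + 3 = 28; 28−1 = 27
i=2: 27 = 5^2 + 2 (b=5); 5→6: 6^2 + 2 = 38; 38−1 = 37
i=3: 37 = 6^2 + 1 (b=6); 6→7: 7^2 + 1 = 50; 50−1 = 49
i=4: 49 = 7^2 (b=7); 7→8: 8^2 = 64; 64−1 = 63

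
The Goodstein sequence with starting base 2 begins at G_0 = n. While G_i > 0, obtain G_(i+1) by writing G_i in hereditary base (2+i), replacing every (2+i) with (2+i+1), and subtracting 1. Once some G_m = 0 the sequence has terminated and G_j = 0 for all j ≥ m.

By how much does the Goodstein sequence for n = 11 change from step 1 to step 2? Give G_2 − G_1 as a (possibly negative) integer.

943

base 2: 11 = 2^(2 + 1) + 2 + 1; at 3: 3^(3 + 1) + 3 + 1 = 85; next = 84
base 3: 84 = 3^(3 + 1) + 3; at 4: 4^(4 + 1) + 4 = 1028; next = 1027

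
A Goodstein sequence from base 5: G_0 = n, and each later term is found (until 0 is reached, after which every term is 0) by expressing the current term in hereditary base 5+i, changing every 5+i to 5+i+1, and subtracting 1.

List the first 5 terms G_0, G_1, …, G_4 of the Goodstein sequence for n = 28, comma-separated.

base 5: 28 = 5^2 + 3; at 6: 6^2 + 3 = 39; next = 38
base 6: 38 = 6^2 + 2; at 7: 7^2 + 2 = 51; next = 50
base 7: 50 = 7^2 + 1; at 8: 8^2 + 1 = 65; next = 64
base 8: 64 = 8^2; at 9: 9^2 = 81; next = 80

28, 38, 50, 64, 80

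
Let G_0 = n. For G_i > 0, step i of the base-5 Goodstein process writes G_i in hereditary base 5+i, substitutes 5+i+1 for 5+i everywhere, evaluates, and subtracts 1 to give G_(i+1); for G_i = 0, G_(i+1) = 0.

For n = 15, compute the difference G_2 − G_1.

1

15 —HB5→ 3·5 —bump→ 3·6 = 18 —(−1)→ 17
17 —HB6→ 2·6 + 5 —bump→ 2·7 + 5 = 19 —(−1)→ 18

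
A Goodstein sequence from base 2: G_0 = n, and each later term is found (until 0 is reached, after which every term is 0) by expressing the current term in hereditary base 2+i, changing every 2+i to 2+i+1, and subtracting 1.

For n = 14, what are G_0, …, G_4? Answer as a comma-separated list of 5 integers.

G_0=14  [base 2] 2^(2 + 1) + 2^2 + 2  →[2↦3]→  3^(3 + 1) + 3^3 + 3 = 111  −1 ⇒ G_1=110
G_1=110  [base 3] 3^(3 + 1) + 3^3 + 2  →[3↦4]→  4^(4 + 1) + 4^4 + 2 = 1282  −1 ⇒ G_2=1281
G_2=1281  [base 4] 4^(4 + 1) + 4^4 + 1  →[4↦5]→  5^(5 + 1) + 5^5 + 1 = 18751  −1 ⇒ G_3=18750
G_3=18750  [base 5] 5^(5 + 1) + 5^5  →[5↦6]→  6^(6 + 1) + 6^6 = 326592  −1 ⇒ G_4=326591

14, 110, 1281, 18750, 326591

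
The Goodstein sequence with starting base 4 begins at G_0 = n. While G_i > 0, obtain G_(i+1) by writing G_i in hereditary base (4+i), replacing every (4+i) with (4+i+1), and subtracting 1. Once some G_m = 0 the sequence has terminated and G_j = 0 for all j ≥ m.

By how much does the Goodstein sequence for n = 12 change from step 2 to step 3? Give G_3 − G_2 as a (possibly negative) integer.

1

[0] 12 ≡ 3·4 (base 4). Lift 5: 15. −1: 14.
[1] 14 ≡ 2·5 + 4 (base 5). Lift 6: 16. −1: 15.
[2] 15 ≡ 2·6 + 3 (base 6). Lift 7: 17. −1: 16.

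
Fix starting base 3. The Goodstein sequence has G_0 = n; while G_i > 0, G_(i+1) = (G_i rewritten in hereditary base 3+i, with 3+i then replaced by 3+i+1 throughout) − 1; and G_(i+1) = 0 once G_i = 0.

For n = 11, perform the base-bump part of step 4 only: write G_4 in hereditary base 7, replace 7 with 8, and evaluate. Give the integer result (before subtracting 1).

11 —HB3→ 3^2 + 2 —bump→ 4^2 + 2 = 18 —(−1)→ 17
17 —HB4→ 4^2 + 1 —bump→ 5^2 + 1 = 26 —(−1)→ 25
25 —HB5→ 5^2 —bump→ 6^2 = 36 —(−1)→ 35
35 —HB6→ 5·6 + 5 —bump→ 5·7 + 5 = 40 —(−1)→ 39
39 —HB7→ 5·7 + 4 —bump→ 5·8 + 4 = 44 —(−1)→ 43

44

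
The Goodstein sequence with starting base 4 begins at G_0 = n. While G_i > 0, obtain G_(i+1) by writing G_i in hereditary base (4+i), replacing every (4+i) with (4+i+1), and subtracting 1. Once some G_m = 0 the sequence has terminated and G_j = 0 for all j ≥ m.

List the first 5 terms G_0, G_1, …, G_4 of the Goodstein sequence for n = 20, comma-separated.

20, 29, 39, 51, 65

[0] 20 ≡ 4^2 + 4 (base 4). Lift 5: 30. −1: 29.
[1] 29 ≡ 5^2 + 4 (base 5). Lift 6: 40. −1: 39.
[2] 39 ≡ 6^2 + 3 (base 6). Lift 7: 52. −1: 51.
[3] 51 ≡ 7^2 + 2 (base 7). Lift 8: 66. −1: 65.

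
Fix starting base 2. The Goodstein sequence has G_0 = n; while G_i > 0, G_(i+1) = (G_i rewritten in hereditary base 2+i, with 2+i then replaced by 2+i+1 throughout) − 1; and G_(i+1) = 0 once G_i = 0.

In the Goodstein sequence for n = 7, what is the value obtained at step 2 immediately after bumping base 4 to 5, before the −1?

(0) 7|_2 = 2^2 + 2 + 1 ↦ 3^3 + 3 + 1|_3 = 31 ⇒ 30
(1) 30|_3 = 3^3 + 3 ↦ 4^4 + 4|_4 = 260 ⇒ 259

3128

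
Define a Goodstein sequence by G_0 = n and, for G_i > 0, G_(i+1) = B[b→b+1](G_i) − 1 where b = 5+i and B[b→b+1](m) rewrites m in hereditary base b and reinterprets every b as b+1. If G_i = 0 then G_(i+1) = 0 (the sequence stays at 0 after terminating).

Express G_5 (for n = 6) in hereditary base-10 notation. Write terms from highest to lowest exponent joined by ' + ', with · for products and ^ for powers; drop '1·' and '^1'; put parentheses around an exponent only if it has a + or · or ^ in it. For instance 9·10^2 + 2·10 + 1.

G_0 = 6. HB_5(6) = 5 + 1. Bump = 7. G_1 = 6.
G_1 = 6. HB_6(6) = 6. Bump = 7. G_2 = 6.
G_2 = 6. HB_7(6) = 6. Bump = 6. G_3 = 5.
G_3 = 5. HB_8(5) = 5. Bump = 5. G_4 = 4.
G_4 = 4. HB_9(4) = 4. Bump = 4. G_5 = 3.

3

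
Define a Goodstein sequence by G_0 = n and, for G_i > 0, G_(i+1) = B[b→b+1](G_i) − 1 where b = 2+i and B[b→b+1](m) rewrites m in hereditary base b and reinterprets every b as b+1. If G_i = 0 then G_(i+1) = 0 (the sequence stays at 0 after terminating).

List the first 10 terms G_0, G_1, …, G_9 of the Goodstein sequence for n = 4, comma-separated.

4 —HB2→ 2^2 —bump→ 3^3 = 27 —(−1)→ 26
26 —HB3→ 2·3^2 + 2·3 + 2 —bump→ 2·4^2 + 2·4 + 2 = 42 —(−1)→ 41
41 —HB4→ 2·4^2 + 2·4 + 1 —bump→ 2·5^2 + 2·5 + 1 = 61 —(−1)→ 60
60 —HB5→ 2·5^2 + 2·5 —bump→ 2·6^2 + 2·6 = 84 —(−1)→ 83
83 —HB6→ 2·6^2 + 6 + 5 —bump→ 2·7^2 + 7 + 5 = 110 —(−1)→ 109
109 —HB7→ 2·7^2 + 7 + 4 —bump→ 2·8^2 + 8 + 4 = 140 —(−1)→ 139
139 —HB8→ 2·8^2 + 8 + 3 —bump→ 2·9^2 + 9 + 3 = 174 —(−1)→ 173
173 —HB9→ 2·9^2 + 9 + 2 —bump→ 2·10^2 + 10 + 2 = 212 —(−1)→ 211
211 —HB10→ 2·10^2 + 10 + 1 —bump→ 2·11^2 + 11 + 1 = 254 —(−1)→ 253

4, 26, 41, 60, 83, 109, 139, 173, 211, 253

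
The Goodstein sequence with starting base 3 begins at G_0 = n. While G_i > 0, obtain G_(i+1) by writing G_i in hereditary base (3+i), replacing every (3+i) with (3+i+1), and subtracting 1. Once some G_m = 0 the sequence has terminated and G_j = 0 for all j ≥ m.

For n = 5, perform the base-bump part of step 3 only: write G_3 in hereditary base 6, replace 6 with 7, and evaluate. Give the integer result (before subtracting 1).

5

i=0: 5 = 3 + 2 (b=3); 3→4: 4 + 2 = 6; 6−1 = 5
i=1: 5 = 4 + 1 (b=4); 4→5: 5 + 1 = 6; 6−1 = 5
i=2: 5 = 5 (b=5); 5→6: 6 = 6; 6−1 = 5
i=3: 5 = 5 (b=6); 6→7: 5 = 5; 5−1 = 4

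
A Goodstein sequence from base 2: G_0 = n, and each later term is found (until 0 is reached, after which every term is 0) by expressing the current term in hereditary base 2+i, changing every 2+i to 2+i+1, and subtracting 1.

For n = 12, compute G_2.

base 2: 12 = 2^(2 + 1) + 2^2; at 3: 3^(3 + 1) + 3^3 = 108; next = 107
base 3: 107 = 3^(3 + 1) + 2·3^2 + 2·3 + 2; at 4: 4^(4 + 1) + 2·4^2 + 2·4 + 2 = 1066; next = 1065
base 4: 1065 = 4^(4 + 1) + 2·4^2 + 2·4 + 1; at 5: 5^(5 + 1) + 2·5^2 + 2·5 + 1 = 15686; next = 15685

1065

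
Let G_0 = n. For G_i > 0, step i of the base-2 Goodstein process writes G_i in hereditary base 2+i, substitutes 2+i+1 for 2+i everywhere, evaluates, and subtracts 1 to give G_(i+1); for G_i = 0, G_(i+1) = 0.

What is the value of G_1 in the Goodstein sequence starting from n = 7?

step 0: 7 = 2^2 + 2 + 1; sub 3 for 2: 3^3 + 3 + 1; = 31; G_1 = 31−1 = 30
step 1: 30 = 3^3 + 3; sub 4 for 3: 4^4 + 4; = 260; G_2 = 260−1 = 259

30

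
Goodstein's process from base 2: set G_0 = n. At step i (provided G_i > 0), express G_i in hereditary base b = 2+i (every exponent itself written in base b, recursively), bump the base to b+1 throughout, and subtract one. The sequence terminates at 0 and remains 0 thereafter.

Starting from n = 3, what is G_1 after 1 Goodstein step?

3

G_0 = 3. HB_2(3) = 2 + 1. Bump = 4. G_1 = 3.
G_1 = 3. HB_3(3) = 3. Bump = 4. G_2 = 3.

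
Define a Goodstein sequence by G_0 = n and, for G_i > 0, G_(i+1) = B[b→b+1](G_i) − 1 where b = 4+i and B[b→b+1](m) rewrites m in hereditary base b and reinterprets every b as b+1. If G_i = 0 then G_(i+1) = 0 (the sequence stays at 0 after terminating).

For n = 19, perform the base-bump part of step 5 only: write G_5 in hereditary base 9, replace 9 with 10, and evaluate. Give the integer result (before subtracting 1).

76

base 4: 19 = 4^2 + 3; at 5: 5^2 + 3 = 28; next = 27
base 5: 27 = 5^2 + 2; at 6: 6^2 + 2 = 38; next = 37
base 6: 37 = 6^2 + 1; at 7: 7^2 + 1 = 50; next = 49
base 7: 49 = 7^2; at 8: 8^2 = 64; next = 63
base 8: 63 = 7·8 + 7; at 9: 7·9 + 7 = 70; next = 69
base 9: 69 = 7·9 + 6; at 10: 7·10 + 6 = 76; next = 75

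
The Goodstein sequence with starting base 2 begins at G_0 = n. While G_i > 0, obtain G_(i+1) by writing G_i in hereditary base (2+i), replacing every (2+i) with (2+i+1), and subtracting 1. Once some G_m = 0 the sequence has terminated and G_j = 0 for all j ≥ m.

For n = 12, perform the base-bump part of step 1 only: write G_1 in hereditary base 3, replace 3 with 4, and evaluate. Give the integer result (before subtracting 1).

G_0 = 12. HB_2(12) = 2^(2 + 1) + 2^2. Bump = 108. G_1 = 107.
G_1 = 107. HB_3(107) = 3^(3 + 1) + 2·3^2 + 2·3 + 2. Bump = 1066. G_2 = 1065.

1066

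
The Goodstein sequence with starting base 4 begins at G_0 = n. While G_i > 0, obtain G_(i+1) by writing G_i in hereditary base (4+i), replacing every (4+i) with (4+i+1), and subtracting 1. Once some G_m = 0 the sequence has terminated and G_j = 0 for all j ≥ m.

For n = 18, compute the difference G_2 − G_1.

i=0: 18 = 4^2 + 2 (b=4); 4→5: 5^2 + 2 = 27; 27−1 = 26
i=1: 26 = 5^2 + 1 (b=5); 5→6: 6^2 + 1 = 37; 37−1 = 36

10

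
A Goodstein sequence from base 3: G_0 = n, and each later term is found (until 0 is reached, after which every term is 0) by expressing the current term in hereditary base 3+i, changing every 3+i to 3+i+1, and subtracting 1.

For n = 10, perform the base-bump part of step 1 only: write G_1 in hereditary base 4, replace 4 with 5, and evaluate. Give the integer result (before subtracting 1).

25

step 0: 10 = 3^2 + 1; sub 4 for 3: 4^2 + 1; = 17; G_1 = 17−1 = 16
step 1: 16 = 4^2; sub 5 for 4: 5^2; = 25; G_2 = 25−1 = 24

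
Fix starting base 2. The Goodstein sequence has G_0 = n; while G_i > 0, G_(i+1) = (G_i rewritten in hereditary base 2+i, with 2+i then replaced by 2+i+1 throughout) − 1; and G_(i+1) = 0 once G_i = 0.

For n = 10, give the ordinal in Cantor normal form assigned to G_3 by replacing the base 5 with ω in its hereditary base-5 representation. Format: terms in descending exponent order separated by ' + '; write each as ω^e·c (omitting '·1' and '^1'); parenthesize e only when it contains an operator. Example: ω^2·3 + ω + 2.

ω^(ω + 1)

step 0: 10 = 2^(2 + 1) + 2; sub 3 for 2: 3^(3 + 1) + 3; = 84; G_1 = 84−1 = 83
step 1: 83 = 3^(3 + 1) + 2; sub 4 for 3: 4^(4 + 1) + 2; = 1026; G_2 = 1026−1 = 1025
step 2: 1025 = 4^(4 + 1) + 1; sub 5 for 4: 5^(5 + 1) + 1; = 15626; G_3 = 15626−1 = 15625
step 3: 15625 = 5^(5 + 1); sub 6 for 5: 6^(6 + 1); = 279936; G_4 = 279936−1 = 279935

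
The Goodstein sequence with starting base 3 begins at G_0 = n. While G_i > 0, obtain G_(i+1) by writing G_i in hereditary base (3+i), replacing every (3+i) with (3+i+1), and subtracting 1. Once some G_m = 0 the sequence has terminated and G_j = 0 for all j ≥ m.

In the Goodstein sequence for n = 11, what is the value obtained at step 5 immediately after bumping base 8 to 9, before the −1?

48

[0] 11 ≡ 3^2 + 2 (base 3). Lift 4: 18. −1: 17.
[1] 17 ≡ 4^2 + 1 (base 4). Lift 5: 26. −1: 25.
[2] 25 ≡ 5^2 (base 5). Lift 6: 36. −1: 35.
[3] 35 ≡ 5·6 + 5 (base 6). Lift 7: 40. −1: 39.
[4] 39 ≡ 5·7 + 4 (base 7). Lift 8: 44. −1: 43.
[5] 43 ≡ 5·8 + 3 (base 8). Lift 9: 48. −1: 47.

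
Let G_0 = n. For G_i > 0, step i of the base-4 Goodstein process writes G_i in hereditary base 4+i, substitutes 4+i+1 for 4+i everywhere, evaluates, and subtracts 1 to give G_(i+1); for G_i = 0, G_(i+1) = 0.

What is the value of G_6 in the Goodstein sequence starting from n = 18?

base 4: 18 = 4^2 + 2; at 5: 5^2 + 2 = 27; next = 26
base 5: 26 = 5^2 + 1; at 6: 6^2 + 1 = 37; next = 36
base 6: 36 = 6^2; at 7: 7^2 = 49; next = 48
base 7: 48 = 6·7 + 6; at 8: 6·8 + 6 = 54; next = 53
base 8: 53 = 6·8 + 5; at 9: 6·9 + 5 = 59; next = 58
base 9: 58 = 6·9 + 4; at 10: 6·10 + 4 = 64; next = 63
base 10: 63 = 6·10 + 3; at 11: 6·11 + 3 = 69; next = 68

63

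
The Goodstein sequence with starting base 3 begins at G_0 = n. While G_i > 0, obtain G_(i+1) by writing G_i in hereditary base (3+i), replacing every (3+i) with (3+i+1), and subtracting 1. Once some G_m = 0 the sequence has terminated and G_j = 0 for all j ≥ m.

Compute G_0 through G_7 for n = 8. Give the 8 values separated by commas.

G_0 = 8. HB_3(8) = 2·3 + 2. Bump = 10. G_1 = 9.
G_1 = 9. HB_4(9) = 2·4 + 1. Bump = 11. G_2 = 10.
G_2 = 10. HB_5(10) = 2·5. Bump = 12. G_3 = 11.
G_3 = 11. HB_6(11) = 6 + 5. Bump = 12. G_4 = 11.
G_4 = 11. HB_7(11) = 7 + 4. Bump = 12. G_5 = 11.
G_5 = 11. HB_8(11) = 8 + 3. Bump = 12. G_6 = 11.
G_6 = 11. HB_9(11) = 9 + 2. Bump = 12. G_7 = 11.

8, 9, 10, 11, 11, 11, 11, 11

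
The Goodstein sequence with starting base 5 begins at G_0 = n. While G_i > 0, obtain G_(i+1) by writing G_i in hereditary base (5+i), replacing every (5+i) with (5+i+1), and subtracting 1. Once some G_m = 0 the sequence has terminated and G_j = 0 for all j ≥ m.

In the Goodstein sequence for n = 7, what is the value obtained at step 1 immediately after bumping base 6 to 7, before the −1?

step 0: 7 = 5 + 2; sub 6 for 5: 6 + 2; = 8; G_1 = 8−1 = 7
step 1: 7 = 6 + 1; sub 7 for 6: 7 + 1; = 8; G_2 = 8−1 = 7

8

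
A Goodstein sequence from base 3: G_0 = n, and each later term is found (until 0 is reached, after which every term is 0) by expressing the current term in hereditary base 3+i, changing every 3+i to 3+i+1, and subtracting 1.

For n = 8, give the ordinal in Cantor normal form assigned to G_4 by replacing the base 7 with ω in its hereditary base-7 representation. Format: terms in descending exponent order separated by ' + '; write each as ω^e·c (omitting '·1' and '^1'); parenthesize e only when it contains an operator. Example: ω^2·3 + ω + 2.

ω + 4

(0) 8|_3 = 2·3 + 2 ↦ 2·4 + 2|_4 = 10 ⇒ 9
(1) 9|_4 = 2·4 + 1 ↦ 2·5 + 1|_5 = 11 ⇒ 10
(2) 10|_5 = 2·5 ↦ 2·6|_6 = 12 ⇒ 11
(3) 11|_6 = 6 + 5 ↦ 7 + 5|_7 = 12 ⇒ 11
(4) 11|_7 = 7 + 4 ↦ 8 + 4|_8 = 12 ⇒ 11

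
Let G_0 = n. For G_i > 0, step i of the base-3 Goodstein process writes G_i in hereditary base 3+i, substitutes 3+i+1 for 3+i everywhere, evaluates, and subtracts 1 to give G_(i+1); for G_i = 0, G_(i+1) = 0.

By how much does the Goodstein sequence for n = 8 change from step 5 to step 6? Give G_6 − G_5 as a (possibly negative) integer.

0

G_0 = 8. HB_3(8) = 2·3 + 2. Bump = 10. G_1 = 9.
G_1 = 9. HB_4(9) = 2·4 + 1. Bump = 11. G_2 = 10.
G_2 = 10. HB_5(10) = 2·5. Bump = 12. G_3 = 11.
G_3 = 11. HB_6(11) = 6 + 5. Bump = 12. G_4 = 11.
G_4 = 11. HB_7(11) = 7 + 4. Bump = 12. G_5 = 11.
G_5 = 11. HB_8(11) = 8 + 3. Bump = 12. G_6 = 11.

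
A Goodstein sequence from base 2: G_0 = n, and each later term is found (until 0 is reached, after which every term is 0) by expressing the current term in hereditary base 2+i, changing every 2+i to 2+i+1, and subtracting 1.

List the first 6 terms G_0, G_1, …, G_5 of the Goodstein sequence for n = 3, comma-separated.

3, 3, 3, 2, 1, 0

step 0: 3 = 2 + 1; sub 3 for 2: 3 + 1; = 4; G_1 = 4−1 = 3
step 1: 3 = 3; sub 4 for 3: 4; = 4; G_2 = 4−1 = 3
step 2: 3 = 3; sub 5 for 4: 3; = 3; G_3 = 3−1 = 2
step 3: 2 = 2; sub 6 for 5: 2; = 2; G_4 = 2−1 = 1
step 4: 1 = 1; sub 7 for 6: 1; = 1; G_5 = 1−1 = 0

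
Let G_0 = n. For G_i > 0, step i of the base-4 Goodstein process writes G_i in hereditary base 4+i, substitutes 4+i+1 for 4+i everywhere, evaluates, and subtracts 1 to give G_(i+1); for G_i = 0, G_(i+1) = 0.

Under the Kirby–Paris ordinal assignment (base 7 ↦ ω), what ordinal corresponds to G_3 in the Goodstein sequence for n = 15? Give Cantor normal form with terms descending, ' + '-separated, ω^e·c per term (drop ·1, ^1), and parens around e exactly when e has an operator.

ω·3

15 —HB4→ 3·4 + 3 —bump→ 3·5 + 3 = 18 —(−1)→ 17
17 —HB5→ 3·5 + 2 —bump→ 3·6 + 2 = 20 —(−1)→ 19
19 —HB6→ 3·6 + 1 —bump→ 3·7 + 1 = 22 —(−1)→ 21
21 —HB7→ 3·7 —bump→ 3·8 = 24 —(−1)→ 23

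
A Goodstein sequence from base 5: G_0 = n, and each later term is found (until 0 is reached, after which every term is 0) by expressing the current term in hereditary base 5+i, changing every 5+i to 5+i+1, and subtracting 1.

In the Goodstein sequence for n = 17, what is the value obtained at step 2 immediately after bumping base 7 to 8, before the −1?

24

G_0 = 17. HB_5(17) = 3·5 + 2. Bump = 20. G_1 = 19.
G_1 = 19. HB_6(19) = 3·6 + 1. Bump = 22. G_2 = 21.
G_2 = 21. HB_7(21) = 3·7. Bump = 24. G_3 = 23.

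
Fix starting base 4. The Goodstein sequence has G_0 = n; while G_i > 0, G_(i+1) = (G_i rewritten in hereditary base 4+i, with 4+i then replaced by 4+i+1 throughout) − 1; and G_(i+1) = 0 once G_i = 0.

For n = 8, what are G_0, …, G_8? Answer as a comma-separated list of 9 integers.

8, 9, 9, 9, 9, 9, 9, 8, 7

(0) 8|_4 = 2·4 ↦ 2·5|_5 = 10 ⇒ 9
(1) 9|_5 = 5 + 4 ↦ 6 + 4|_6 = 10 ⇒ 9
(2) 9|_6 = 6 + 3 ↦ 7 + 3|_7 = 10 ⇒ 9
(3) 9|_7 = 7 + 2 ↦ 8 + 2|_8 = 10 ⇒ 9
(4) 9|_8 = 8 + 1 ↦ 9 + 1|_9 = 10 ⇒ 9
(5) 9|_9 = 9 ↦ 10|_10 = 10 ⇒ 9
(6) 9|_10 = 9 ↦ 9|_11 = 9 ⇒ 8
(7) 8|_11 = 8 ↦ 8|_12 = 8 ⇒ 7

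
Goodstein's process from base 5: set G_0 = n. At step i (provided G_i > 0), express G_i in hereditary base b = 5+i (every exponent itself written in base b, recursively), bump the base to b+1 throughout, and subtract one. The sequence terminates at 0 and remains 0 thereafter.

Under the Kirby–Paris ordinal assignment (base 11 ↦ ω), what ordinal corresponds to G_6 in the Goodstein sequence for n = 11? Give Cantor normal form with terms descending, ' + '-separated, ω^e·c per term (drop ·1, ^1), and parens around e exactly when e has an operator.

base 5: 11 = 2·5 + 1; at 6: 2·6 + 1 = 13; next = 12
base 6: 12 = 2·6; at 7: 2·7 = 14; next = 13
base 7: 13 = 7 + 6; at 8: 8 + 6 = 14; next = 13
base 8: 13 = 8 + 5; at 9: 9 + 5 = 14; next = 13
base 9: 13 = 9 + 4; at 10: 10 + 4 = 14; next = 13
base 10: 13 = 10 + 3; at 11: 11 + 3 = 14; next = 13
base 11: 13 = 11 + 2; at 12: 12 + 2 = 14; next = 13

ω + 2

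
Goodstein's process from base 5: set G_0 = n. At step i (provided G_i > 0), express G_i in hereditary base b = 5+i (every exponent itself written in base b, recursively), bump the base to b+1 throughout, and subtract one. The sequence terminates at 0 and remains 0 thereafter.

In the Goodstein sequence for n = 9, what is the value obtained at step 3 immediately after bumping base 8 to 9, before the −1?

10

[0] 9 ≡ 5 + 4 (base 5). Lift 6: 10. −1: 9.
[1] 9 ≡ 6 + 3 (base 6). Lift 7: 10. −1: 9.
[2] 9 ≡ 7 + 2 (base 7). Lift 8: 10. −1: 9.
[3] 9 ≡ 8 + 1 (base 8). Lift 9: 10. −1: 9.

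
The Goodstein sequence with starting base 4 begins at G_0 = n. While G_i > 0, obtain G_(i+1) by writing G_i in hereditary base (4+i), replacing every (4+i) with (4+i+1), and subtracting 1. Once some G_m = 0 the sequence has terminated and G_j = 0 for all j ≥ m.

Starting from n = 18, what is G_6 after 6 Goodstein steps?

63

step 0: 18 = 4^2 + 2; sub 5 for 4: 5^2 + 2; = 27; G_1 = 27−1 = 26
step 1: 26 = 5^2 + 1; sub 6 for 5: 6^2 + 1; = 37; G_2 = 37−1 = 36
step 2: 36 = 6^2; sub 7 for 6: 7^2; = 49; G_3 = 49−1 = 48
step 3: 48 = 6·7 + 6; sub 8 for 7: 6·8 + 6; = 54; G_4 = 54−1 = 53
step 4: 53 = 6·8 + 5; sub 9 for 8: 6·9 + 5; = 59; G_5 = 59−1 = 58
step 5: 58 = 6·9 + 4; sub 10 for 9: 6·10 + 4; = 64; G_6 = 64−1 = 63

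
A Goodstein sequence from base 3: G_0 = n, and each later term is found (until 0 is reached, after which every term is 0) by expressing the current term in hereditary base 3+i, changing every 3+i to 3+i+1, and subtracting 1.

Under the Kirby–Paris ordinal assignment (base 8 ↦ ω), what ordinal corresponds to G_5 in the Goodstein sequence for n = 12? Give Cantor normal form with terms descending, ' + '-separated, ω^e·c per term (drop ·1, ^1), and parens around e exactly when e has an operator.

12 —HB3→ 3^2 + 3 —bump→ 4^2 + 4 = 20 —(−1)→ 19
19 —HB4→ 4^2 + 3 —bump→ 5^2 + 3 = 28 —(−1)→ 27
27 —HB5→ 5^2 + 2 —bump→ 6^2 + 2 = 38 —(−1)→ 37
37 —HB6→ 6^2 + 1 —bump→ 7^2 + 1 = 50 —(−1)→ 49
49 —HB7→ 7^2 —bump→ 8^2 = 64 —(−1)→ 63
63 —HB8→ 7·8 + 7 —bump→ 7·9 + 7 = 70 —(−1)→ 69

ω·7 + 7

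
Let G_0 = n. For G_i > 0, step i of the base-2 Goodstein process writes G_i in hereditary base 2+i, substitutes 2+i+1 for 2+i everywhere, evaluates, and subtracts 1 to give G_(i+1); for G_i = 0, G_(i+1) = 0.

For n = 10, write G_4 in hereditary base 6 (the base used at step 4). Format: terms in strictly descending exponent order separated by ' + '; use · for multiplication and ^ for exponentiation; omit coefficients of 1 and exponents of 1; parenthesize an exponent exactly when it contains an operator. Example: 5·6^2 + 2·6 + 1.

5·6^6 + 5·6^5 + 5·6^4 + 5·6^3 + 5·6^2 + 5·6 + 5

i=0: 10 = 2^(2 + 1) + 2 (b=2); 2→3: 3^(3 + 1) + 3 = 84; 84−1 = 83
i=1: 83 = 3^(3 + 1) + 2 (b=3); 3→4: 4^(4 + 1) + 2 = 1026; 1026−1 = 1025
i=2: 1025 = 4^(4 + 1) + 1 (b=4); 4→5: 5^(5 + 1) + 1 = 15626; 15626−1 = 15625
i=3: 15625 = 5^(5 + 1) (b=5); 5→6: 6^(6 + 1) = 279936; 279936−1 = 279935
i=4: 279935 = 5·6^6 + 5·6^5 + 5·6^4 + 5·6^3 + 5·6^2 + 5·6 + 5 (b=6); 6→7: 5·7^7 + 5·7^5 + 5·7^4 + 5·7^3 + 5·7^2 + 5·7 + 5 = 4215755; 4215755−1 = 4215754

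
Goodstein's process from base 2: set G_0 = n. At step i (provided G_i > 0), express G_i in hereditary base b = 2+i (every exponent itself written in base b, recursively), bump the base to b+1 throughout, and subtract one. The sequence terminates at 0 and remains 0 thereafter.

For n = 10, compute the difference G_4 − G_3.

264310

G_0 = 10. HB_2(10) = 2^(2 + 1) + 2. Bump = 84. G_1 = 83.
G_1 = 83. HB_3(83) = 3^(3 + 1) + 2. Bump = 1026. G_2 = 1025.
G_2 = 1025. HB_4(1025) = 4^(4 + 1) + 1. Bump = 15626. G_3 = 15625.
G_3 = 15625. HB_5(15625) = 5^(5 + 1). Bump = 279936. G_4 = 279935.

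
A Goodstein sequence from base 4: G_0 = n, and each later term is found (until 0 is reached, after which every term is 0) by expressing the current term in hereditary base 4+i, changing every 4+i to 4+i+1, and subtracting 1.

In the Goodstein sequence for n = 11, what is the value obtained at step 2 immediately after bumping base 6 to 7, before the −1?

15

step 0: 11 = 2·4 + 3; sub 5 for 4: 2·5 + 3; = 13; G_1 = 13−1 = 12
step 1: 12 = 2·5 + 2; sub 6 for 5: 2·6 + 2; = 14; G_2 = 14−1 = 13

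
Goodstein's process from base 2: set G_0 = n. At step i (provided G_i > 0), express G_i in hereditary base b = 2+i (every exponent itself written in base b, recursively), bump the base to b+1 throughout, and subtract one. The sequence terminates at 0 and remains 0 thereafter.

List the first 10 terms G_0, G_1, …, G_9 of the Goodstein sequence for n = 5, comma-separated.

5 —HB2→ 2^2 + 1 —bump→ 3^3 + 1 = 28 —(−1)→ 27
27 —HB3→ 3^3 —bump→ 4^4 = 256 —(−1)→ 255
255 —HB4→ 3·4^3 + 3·4^2 + 3·4 + 3 —bump→ 3·5^3 + 3·5^2 + 3·5 + 3 = 468 —(−1)→ 467
467 —HB5→ 3·5^3 + 3·5^2 + 3·5 + 2 —bump→ 3·6^3 + 3·6^2 + 3·6 + 2 = 776 —(−1)→ 775
775 —HB6→ 3·6^3 + 3·6^2 + 3·6 + 1 —bump→ 3·7^3 + 3·7^2 + 3·7 + 1 = 1198 —(−1)→ 1197
1197 —HB7→ 3·7^3 + 3·7^2 + 3·7 —bump→ 3·8^3 + 3·8^2 + 3·8 = 1752 —(−1)→ 1751
1751 —HB8→ 3·8^3 + 3·8^2 + 2·8 + 7 —bump→ 3·9^3 + 3·9^2 + 2·9 + 7 = 2455 —(−1)→ 2454
2454 —HB9→ 3·9^3 + 3·9^2 + 2·9 + 6 —bump→ 3·10^3 + 3·10^2 + 2·10 + 6 = 3326 —(−1)→ 3325
3325 —HB10→ 3·10^3 + 3·10^2 + 2·10 + 5 —bump→ 3·11^3 + 3·11^2 + 2·11 + 5 = 4383 —(−1)→ 4382

5, 27, 255, 467, 775, 1197, 1751, 2454, 3325, 4382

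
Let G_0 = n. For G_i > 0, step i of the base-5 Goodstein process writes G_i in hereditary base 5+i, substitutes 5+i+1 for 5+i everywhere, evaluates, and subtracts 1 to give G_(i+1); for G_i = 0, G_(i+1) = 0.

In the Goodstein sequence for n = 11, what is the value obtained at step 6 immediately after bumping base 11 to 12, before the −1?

base 5: 11 = 2·5 + 1; at 6: 2·6 + 1 = 13; next = 12
base 6: 12 = 2·6; at 7: 2·7 = 14; next = 13
base 7: 13 = 7 + 6; at 8: 8 + 6 = 14; next = 13
base 8: 13 = 8 + 5; at 9: 9 + 5 = 14; next = 13
base 9: 13 = 9 + 4; at 10: 10 + 4 = 14; next = 13
base 10: 13 = 10 + 3; at 11: 11 + 3 = 14; next = 13
base 11: 13 = 11 + 2; at 12: 12 + 2 = 14; next = 13

14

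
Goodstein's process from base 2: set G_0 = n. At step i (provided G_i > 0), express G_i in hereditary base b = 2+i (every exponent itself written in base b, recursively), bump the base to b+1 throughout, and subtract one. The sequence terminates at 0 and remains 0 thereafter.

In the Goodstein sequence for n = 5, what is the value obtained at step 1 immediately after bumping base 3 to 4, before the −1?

step 0: 5 = 2^2 + 1; sub 3 for 2: 3^3 + 1; = 28; G_1 = 28−1 = 27
step 1: 27 = 3^3; sub 4 for 3: 4^4; = 256; G_2 = 256−1 = 255

256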